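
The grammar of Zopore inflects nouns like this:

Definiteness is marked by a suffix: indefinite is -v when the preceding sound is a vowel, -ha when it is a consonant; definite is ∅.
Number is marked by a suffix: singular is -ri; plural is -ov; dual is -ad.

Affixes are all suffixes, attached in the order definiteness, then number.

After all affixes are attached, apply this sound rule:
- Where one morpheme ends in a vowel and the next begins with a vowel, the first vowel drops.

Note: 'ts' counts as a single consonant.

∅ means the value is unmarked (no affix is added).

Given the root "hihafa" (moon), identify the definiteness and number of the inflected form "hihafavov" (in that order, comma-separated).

Segment: hihafa-v-ov.
definiteness: -v/ha → indefinite.
number: -ov → plural.

indefinite, plural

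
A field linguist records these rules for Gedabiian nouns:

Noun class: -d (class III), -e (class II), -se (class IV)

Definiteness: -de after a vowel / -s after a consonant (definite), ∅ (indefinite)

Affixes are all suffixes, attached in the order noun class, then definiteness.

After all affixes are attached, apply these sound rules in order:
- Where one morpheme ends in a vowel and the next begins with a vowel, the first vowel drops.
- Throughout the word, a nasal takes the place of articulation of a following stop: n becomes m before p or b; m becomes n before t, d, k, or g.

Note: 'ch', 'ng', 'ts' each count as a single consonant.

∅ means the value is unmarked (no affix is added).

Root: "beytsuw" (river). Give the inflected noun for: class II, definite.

Attach noun class class II -e → beytsuwe.
Attach definiteness definite -de (after vowel 'e') → beytsuwede.
Vowel deletion: no change.
Nasal assimilation: no change.

beytsuwede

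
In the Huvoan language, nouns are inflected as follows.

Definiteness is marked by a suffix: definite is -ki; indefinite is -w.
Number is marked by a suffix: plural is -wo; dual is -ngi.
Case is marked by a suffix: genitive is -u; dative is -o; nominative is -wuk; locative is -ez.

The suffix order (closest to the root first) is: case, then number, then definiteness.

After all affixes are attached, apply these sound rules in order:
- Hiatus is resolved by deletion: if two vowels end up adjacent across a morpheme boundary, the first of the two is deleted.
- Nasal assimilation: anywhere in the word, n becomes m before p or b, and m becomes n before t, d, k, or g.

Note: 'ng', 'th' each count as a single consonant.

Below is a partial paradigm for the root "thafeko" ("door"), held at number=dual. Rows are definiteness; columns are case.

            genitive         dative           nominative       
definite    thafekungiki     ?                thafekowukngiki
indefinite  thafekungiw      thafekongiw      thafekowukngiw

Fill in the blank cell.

thafekongiki

Attach case dative -o → thafekoo.
Attach number dual -ngi → thafekoongi.
Attach definiteness definite -ki → thafekoongiki.
Apply vowel deletion: thafekoongiki → thafekongiki.
Nasal assimilation: no change.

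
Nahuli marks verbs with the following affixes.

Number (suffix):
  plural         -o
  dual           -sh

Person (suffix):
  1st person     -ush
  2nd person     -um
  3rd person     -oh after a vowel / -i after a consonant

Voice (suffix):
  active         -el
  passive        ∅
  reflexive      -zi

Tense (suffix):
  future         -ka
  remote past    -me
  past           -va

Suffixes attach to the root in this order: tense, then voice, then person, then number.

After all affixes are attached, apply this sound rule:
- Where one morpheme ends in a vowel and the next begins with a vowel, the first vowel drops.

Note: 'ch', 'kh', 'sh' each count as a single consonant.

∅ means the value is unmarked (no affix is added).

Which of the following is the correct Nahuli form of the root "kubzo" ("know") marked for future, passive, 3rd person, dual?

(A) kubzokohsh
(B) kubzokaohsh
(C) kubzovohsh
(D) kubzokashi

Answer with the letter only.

A

Attach tense future -ka → kubzoka.
voice = passive: zero marking, form stays kubzoka.
Attach person 3rd person -oh (after vowel 'a') → kubzokaoh.
Attach number dual -sh → kubzokaohsh.
Apply vowel deletion: kubzokaohsh → kubzokohsh.
So the correct form is kubzokohsh, option (A).
(B) kubzokaohsh is wrong: it fails to apply the sound rule(s).
(C) kubzovohsh is wrong: it uses past instead of future for tense.
(D) kubzokashi is wrong: it has the affixes in the wrong order.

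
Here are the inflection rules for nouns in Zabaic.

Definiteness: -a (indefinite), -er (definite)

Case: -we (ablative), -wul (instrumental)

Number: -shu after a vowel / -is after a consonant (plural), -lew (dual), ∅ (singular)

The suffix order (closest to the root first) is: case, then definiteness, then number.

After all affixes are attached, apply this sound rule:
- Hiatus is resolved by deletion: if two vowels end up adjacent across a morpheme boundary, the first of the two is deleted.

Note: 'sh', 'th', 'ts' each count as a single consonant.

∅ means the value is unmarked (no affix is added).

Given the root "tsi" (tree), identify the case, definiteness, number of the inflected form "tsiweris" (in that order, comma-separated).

Segment: tsi-we-er-is.
case: -we → ablative.
definiteness: -er → definite.
number: -shu/is → plural.

ablative, definite, plural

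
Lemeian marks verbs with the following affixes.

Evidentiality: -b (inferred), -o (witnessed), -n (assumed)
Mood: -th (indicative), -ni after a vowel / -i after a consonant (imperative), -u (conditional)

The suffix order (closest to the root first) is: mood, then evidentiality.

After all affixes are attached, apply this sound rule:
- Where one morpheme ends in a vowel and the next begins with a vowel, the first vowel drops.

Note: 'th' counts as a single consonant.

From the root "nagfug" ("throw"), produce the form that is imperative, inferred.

nagfugib

Attach mood imperative -i (after consonant 'g') → nagfugi.
Attach evidentiality inferred -b → nagfugib.
Vowel deletion: no change.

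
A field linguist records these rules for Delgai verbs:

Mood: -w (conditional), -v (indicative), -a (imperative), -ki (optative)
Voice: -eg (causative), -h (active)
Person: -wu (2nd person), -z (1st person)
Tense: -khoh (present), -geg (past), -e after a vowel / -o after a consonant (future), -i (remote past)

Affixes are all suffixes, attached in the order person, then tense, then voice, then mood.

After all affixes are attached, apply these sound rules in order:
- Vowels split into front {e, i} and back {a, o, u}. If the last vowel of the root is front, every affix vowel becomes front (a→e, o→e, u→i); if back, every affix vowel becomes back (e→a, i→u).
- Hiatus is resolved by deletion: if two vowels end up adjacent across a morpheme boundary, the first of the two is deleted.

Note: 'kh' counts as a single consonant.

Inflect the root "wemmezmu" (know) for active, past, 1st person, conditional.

Attach person 1st person -z → wemmezmuz.
Attach tense past -geg → wemmezmuzgeg.
Attach voice active -h → wemmezmuzgegh.
Attach mood conditional -w → wemmezmuzgeghw.
Apply vowel harmony: wemmezmuzgeghw → wemmezmuzgaghw.
Vowel deletion: no change.

wemmezmuzgaghw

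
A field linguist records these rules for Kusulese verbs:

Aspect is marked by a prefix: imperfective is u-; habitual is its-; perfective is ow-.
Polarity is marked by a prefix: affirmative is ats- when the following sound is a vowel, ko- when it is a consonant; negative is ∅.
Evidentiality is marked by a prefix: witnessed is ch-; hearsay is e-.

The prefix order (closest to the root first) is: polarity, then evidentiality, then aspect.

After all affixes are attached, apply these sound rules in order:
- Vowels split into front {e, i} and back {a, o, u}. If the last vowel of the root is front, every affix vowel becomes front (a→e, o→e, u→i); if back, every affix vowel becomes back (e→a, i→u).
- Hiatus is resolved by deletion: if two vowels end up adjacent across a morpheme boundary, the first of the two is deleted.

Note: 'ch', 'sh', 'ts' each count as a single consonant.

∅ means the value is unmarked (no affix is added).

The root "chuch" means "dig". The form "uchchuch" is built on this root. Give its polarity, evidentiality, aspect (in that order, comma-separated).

negative, witnessed, imperfective

Segment: u-ch-chuch.
polarity: ∅ → negative.
evidentiality: ch- → witnessed.
aspect: u- → imperfective.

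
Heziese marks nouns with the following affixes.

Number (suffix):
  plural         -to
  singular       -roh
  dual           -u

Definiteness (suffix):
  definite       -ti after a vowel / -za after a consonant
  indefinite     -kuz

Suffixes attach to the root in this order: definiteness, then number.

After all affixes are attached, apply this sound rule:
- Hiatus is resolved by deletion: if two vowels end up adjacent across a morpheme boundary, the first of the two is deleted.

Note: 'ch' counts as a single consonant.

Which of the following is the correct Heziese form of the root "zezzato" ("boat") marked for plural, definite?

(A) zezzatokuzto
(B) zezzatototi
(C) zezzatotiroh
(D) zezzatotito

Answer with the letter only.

D

Attach definiteness definite -ti (after vowel 'o') → zezzatoti.
Attach number plural -to → zezzatotito.
Vowel deletion: no change.
So the correct form is zezzatotito, option (D).
(C) zezzatotiroh is wrong: it uses singular instead of plural for number.
(A) zezzatokuzto is wrong: it uses indefinite instead of definite for definiteness.
(B) zezzatototi is wrong: it has the affixes in the wrong order.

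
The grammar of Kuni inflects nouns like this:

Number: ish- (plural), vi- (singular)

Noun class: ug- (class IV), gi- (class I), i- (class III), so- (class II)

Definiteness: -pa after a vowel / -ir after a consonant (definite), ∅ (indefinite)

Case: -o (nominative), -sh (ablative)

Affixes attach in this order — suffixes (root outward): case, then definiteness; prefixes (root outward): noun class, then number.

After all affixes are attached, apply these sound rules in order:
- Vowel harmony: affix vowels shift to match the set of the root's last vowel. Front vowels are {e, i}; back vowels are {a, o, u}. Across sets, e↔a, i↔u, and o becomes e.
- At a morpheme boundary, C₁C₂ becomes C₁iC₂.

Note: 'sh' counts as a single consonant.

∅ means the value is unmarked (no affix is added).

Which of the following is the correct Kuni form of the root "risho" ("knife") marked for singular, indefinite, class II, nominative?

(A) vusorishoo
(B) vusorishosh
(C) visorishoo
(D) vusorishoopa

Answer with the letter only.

A

Attach noun class class II so- → sorisho.
Attach case nominative -o → sorishoo.
definiteness = indefinite: zero marking, form stays sorishoo.
Attach number singular vi- → visorishoo.
Apply vowel harmony: visorishoo → vusorishoo.
Epenthesis: no change.
So the correct form is vusorishoo, option (A).
(B) vusorishosh is wrong: it uses ablative instead of nominative for case.
(D) vusorishoopa is wrong: it uses definite instead of indefinite for definiteness.
(C) visorishoo is wrong: it fails to apply the sound rule(s).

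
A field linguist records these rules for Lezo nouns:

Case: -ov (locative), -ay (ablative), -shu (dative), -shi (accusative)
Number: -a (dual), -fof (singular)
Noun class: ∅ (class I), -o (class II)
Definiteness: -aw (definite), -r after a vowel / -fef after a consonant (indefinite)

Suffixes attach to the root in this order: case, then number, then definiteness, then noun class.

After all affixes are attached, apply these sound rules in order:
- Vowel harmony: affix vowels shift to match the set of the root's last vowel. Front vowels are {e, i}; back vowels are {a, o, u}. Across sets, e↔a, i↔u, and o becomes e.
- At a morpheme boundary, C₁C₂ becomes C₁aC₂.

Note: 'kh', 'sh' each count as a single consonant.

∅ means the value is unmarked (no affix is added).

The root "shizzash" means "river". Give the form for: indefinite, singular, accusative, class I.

Attach case accusative -shi → shizzashshi.
Attach number singular -fof → shizzashshifof.
Attach definiteness indefinite -fef (after consonant 'f') → shizzashshifoffef.
noun class = class I: zero marking, form stays shizzashshifoffef.
Apply vowel harmony: shizzashshifoffef → shizzashshufoffaf.
Apply epenthesis: shizzashshufoffaf → shizzashashufofafaf.

shizzashashufofafaf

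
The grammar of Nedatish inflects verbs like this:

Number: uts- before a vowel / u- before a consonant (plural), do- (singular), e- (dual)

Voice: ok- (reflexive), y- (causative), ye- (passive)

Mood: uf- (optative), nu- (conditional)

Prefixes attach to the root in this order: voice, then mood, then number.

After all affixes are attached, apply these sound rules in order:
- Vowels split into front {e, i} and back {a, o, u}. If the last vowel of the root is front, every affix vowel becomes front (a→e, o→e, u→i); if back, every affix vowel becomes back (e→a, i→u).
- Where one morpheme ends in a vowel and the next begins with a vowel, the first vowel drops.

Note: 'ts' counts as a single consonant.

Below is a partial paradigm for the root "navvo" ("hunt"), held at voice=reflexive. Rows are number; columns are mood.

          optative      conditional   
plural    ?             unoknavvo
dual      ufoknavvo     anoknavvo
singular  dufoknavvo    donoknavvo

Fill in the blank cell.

utsufoknavvo

Attach voice reflexive ok- → oknavvo.
Attach mood optative uf- → ufoknavvo.
Attach number plural uts- (before vowel 'u') → utsufoknavvo.
Vowel harmony: no change.
Vowel deletion: no change.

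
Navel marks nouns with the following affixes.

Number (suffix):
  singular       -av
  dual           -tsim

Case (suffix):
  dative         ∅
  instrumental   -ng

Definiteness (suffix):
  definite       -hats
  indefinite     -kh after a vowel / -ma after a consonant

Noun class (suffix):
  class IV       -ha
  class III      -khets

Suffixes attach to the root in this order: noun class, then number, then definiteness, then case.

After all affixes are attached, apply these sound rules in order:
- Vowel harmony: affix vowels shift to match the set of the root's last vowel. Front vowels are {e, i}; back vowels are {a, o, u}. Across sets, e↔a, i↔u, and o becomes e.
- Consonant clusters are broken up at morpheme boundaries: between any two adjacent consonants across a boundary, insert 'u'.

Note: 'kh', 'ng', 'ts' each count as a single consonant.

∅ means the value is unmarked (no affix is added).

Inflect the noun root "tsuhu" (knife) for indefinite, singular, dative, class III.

tsuhukhatsavuma

Attach noun class class III -khets → tsuhukhets.
Attach number singular -av → tsuhukhetsav.
Attach definiteness indefinite -ma (after consonant 'v') → tsuhukhetsavma.
case = dative: zero marking, form stays tsuhukhetsavma.
Apply vowel harmony: tsuhukhetsavma → tsuhukhatsavma.
Apply epenthesis: tsuhukhatsavma → tsuhukhatsavuma.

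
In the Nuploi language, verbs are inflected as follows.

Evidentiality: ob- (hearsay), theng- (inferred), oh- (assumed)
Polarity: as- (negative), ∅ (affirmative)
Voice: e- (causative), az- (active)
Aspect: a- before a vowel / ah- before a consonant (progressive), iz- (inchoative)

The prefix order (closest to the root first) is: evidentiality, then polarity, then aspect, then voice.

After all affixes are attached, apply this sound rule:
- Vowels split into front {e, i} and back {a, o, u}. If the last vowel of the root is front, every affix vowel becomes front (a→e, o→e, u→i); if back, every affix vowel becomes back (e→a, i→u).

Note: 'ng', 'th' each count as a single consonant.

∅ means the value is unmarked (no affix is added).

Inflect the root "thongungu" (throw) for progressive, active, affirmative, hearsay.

Attach evidentiality hearsay ob- → obthongungu.
polarity = affirmative: zero marking, form stays obthongungu.
Attach aspect progressive a- (before vowel 'o') → aobthongungu.
Attach voice active az- → azaobthongungu.
Vowel harmony: no change.

azaobthongungu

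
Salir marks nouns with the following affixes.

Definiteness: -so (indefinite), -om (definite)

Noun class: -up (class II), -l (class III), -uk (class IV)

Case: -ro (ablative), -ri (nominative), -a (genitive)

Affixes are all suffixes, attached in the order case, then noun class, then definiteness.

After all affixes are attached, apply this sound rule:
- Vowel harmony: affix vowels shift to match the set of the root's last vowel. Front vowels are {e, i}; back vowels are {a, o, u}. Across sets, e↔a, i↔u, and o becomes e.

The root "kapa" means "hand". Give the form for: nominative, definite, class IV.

kaparuukom

Attach case nominative -ri → kapari.
Attach noun class class IV -uk → kapariuk.
Attach definiteness definite -om → kapariukom.
Apply vowel harmony: kapariukom → kaparuukom.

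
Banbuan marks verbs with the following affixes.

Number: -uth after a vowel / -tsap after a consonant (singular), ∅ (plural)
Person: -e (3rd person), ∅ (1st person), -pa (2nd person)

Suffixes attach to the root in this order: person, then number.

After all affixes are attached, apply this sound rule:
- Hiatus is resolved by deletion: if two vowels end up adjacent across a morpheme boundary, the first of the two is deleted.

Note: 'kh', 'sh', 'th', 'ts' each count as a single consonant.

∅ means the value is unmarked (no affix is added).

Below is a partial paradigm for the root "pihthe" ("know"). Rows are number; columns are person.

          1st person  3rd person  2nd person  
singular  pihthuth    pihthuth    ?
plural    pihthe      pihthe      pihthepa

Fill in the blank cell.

Attach person 2nd person -pa → pihthepa.
Attach number singular -uth (after vowel 'a') → pihthepauth.
Apply vowel deletion: pihthepauth → pihtheputh.

pihtheputh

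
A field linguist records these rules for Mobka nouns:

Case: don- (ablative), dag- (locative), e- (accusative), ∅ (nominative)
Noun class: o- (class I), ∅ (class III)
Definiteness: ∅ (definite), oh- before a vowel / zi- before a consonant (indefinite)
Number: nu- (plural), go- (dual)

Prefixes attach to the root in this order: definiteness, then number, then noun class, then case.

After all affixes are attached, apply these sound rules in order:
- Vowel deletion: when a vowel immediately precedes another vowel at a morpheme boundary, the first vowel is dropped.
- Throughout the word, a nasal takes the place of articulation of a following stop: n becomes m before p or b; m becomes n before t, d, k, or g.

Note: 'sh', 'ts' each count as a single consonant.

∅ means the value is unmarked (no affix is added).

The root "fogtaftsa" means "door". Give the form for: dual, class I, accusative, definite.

definiteness = definite: zero marking, form stays fogtaftsa.
Attach number dual go- → gofogtaftsa.
Attach noun class class I o- → ogofogtaftsa.
Attach case accusative e- → eogofogtaftsa.
Apply vowel deletion: eogofogtaftsa → ogofogtaftsa.
Nasal assimilation: no change.

ogofogtaftsa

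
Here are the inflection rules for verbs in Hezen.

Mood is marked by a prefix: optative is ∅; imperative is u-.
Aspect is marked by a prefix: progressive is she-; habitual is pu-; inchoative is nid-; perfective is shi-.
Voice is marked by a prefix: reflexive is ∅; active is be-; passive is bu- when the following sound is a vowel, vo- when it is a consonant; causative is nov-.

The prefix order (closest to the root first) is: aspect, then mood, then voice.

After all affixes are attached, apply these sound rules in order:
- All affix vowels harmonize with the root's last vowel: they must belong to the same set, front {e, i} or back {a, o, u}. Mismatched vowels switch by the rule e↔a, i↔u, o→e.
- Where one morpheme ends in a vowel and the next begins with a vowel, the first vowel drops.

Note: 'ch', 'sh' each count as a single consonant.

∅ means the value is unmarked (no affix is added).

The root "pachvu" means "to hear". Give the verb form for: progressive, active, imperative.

bushapachvu

Attach aspect progressive she- → shepachvu.
Attach mood imperative u- → ushepachvu.
Attach voice active be- → beushepachvu.
Apply vowel harmony: beushepachvu → baushapachvu.
Apply vowel deletion: baushapachvu → bushapachvu.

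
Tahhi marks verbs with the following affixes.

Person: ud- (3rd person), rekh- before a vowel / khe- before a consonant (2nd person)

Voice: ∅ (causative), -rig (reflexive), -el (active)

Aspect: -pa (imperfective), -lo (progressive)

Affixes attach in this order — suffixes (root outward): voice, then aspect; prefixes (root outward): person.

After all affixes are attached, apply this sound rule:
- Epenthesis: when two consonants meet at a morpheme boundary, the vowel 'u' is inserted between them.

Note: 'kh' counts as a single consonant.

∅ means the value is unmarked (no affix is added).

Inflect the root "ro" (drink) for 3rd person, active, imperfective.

uduroelupa

Attach voice active -el → roel.
Attach aspect imperfective -pa → roelpa.
Attach person 3rd person ud- → udroelpa.
Apply epenthesis: udroelpa → uduroelupa.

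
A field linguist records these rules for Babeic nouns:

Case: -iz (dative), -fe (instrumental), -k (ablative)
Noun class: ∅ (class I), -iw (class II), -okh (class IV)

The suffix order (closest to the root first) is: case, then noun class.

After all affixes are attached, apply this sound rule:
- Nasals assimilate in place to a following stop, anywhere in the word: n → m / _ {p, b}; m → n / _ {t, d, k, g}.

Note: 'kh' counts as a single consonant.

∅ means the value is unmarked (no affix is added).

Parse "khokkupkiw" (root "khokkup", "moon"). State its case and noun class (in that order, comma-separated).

ablative, class II

Segment: khokkup-k-iw.
case: -k → ablative.
noun class: -iw → class II.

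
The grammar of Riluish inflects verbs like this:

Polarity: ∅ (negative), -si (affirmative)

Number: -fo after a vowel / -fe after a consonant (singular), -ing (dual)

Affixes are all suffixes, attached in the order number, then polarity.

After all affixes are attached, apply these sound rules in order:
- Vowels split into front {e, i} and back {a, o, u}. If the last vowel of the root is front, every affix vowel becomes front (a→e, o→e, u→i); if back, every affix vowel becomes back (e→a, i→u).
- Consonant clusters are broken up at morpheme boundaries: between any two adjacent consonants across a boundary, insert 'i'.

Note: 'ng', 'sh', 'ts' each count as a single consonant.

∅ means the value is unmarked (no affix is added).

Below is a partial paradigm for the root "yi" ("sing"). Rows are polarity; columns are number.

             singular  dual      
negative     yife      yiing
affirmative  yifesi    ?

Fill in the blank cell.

yiingisi

Attach number dual -ing → yiing.
Attach polarity affirmative -si → yiingsi.
Vowel harmony: no change.
Apply epenthesis: yiingsi → yiingisi.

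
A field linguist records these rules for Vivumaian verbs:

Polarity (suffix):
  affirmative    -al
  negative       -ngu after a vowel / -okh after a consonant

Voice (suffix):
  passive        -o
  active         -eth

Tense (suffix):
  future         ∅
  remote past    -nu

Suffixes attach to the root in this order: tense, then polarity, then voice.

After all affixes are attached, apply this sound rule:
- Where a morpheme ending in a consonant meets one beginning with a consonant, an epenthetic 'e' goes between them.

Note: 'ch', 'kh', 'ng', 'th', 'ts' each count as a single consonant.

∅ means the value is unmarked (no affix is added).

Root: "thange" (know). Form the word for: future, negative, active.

tense = future: zero marking, form stays thange.
Attach polarity negative -ngu (after vowel 'e') → thangengu.
Attach voice active -eth → thangengueth.
Epenthesis: no change.

thangengueth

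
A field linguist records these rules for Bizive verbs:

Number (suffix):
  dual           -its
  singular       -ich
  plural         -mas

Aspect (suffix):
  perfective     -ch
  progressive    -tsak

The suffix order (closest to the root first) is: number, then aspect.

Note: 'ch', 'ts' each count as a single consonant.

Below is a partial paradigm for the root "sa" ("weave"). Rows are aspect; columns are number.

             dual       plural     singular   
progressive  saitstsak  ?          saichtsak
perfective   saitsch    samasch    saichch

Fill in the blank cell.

Attach number plural -mas → samas.
Attach aspect progressive -tsak → samastsak.

samastsak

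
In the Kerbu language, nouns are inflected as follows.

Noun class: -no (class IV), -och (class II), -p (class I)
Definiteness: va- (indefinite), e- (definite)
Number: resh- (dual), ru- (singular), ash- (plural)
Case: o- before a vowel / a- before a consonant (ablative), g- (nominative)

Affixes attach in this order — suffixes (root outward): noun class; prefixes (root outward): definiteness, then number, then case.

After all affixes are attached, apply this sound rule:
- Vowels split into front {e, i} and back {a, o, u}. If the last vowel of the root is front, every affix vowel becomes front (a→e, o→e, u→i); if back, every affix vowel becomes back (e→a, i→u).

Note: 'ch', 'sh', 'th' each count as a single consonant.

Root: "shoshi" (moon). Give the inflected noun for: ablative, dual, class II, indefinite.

ereshveshoshiech

Attach definiteness indefinite va- → vashoshi.
Attach number dual resh- → reshvashoshi.
Attach noun class class II -och → reshvashoshioch.
Attach case ablative a- (before consonant 'r') → areshvashoshioch.
Apply vowel harmony: areshvashoshioch → ereshveshoshiech.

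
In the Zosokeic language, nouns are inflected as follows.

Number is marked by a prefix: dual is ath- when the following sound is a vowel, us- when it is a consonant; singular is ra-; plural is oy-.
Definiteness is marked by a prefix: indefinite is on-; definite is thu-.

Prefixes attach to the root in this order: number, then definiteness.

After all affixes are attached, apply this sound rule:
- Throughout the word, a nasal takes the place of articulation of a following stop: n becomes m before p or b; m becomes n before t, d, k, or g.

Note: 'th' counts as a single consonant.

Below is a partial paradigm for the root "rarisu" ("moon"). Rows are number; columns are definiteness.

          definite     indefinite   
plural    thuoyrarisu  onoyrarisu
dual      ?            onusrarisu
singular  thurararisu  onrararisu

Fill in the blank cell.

Attach number dual us- (before consonant 'r') → usrarisu.
Attach definiteness definite thu- → thuusrarisu.
Nasal assimilation: no change.

thuusrarisu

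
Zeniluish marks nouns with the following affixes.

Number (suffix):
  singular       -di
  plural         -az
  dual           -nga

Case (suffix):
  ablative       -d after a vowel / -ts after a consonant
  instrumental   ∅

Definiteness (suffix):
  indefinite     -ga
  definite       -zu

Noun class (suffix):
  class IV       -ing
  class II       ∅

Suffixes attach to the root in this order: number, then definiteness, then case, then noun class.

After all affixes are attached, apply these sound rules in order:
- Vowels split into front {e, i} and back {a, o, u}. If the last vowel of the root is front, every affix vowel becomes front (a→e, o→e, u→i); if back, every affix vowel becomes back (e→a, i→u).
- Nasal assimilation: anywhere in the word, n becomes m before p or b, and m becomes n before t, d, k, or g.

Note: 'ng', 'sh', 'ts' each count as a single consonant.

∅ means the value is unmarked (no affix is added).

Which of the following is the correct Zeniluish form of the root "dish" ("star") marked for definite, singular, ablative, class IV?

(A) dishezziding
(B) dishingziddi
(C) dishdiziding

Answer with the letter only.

C

Attach number singular -di → dishdi.
Attach definiteness definite -zu → dishdizu.
Attach case ablative -d (after vowel 'u') → dishdizud.
Attach noun class class IV -ing → dishdizuding.
Apply vowel harmony: dishdizuding → dishdiziding.
Nasal assimilation: no change.
So the correct form is dishdiziding, option (C).
(A) dishezziding is wrong: it uses plural instead of singular for number.
(B) dishingziddi is wrong: it has the affixes in the wrong order.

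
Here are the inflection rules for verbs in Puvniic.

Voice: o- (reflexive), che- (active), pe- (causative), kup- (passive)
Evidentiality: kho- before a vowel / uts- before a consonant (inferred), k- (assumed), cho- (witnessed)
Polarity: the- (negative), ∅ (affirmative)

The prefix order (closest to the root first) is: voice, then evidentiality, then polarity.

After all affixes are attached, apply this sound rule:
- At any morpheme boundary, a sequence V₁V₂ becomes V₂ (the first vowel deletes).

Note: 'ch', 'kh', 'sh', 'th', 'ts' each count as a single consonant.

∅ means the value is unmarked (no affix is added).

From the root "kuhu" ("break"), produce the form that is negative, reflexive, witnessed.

Attach voice reflexive o- → okuhu.
Attach evidentiality witnessed cho- → chookuhu.
Attach polarity negative the- → thechookuhu.
Apply vowel deletion: thechookuhu → thechokuhu.

thechokuhu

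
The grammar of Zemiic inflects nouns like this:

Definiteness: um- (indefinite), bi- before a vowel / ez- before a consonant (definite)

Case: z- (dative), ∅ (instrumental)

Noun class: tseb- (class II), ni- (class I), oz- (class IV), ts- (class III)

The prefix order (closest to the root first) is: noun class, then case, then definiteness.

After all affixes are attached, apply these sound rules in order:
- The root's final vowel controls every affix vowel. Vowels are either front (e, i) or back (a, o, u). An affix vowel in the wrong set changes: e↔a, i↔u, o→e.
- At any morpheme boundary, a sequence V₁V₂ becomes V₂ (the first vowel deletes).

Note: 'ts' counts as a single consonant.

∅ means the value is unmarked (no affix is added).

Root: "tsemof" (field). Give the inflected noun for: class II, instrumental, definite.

Attach noun class class II tseb- → tsebtsemof.
case = instrumental: zero marking, form stays tsebtsemof.
Attach definiteness definite ez- (before consonant 'ts') → eztsebtsemof.
Apply vowel harmony: eztsebtsemof → aztsabtsemof.
Vowel deletion: no change.

aztsabtsemof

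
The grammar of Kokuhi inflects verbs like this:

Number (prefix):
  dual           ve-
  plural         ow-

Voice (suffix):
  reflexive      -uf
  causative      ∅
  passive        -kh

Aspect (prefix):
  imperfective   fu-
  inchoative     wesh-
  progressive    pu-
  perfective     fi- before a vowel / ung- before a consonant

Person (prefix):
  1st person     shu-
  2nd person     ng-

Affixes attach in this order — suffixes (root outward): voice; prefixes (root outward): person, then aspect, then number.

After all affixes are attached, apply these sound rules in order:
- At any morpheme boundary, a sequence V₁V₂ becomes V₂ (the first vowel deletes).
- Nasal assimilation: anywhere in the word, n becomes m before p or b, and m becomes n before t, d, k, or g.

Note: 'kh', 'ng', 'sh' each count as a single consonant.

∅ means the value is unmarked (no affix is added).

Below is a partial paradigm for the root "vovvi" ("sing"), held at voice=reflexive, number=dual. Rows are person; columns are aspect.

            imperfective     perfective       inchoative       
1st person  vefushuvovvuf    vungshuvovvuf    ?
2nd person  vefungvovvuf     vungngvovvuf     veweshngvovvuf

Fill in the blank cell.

Attach person 1st person shu- → shuvovvi.
Attach aspect inchoative wesh- → weshshuvovvi.
Attach voice reflexive -uf → weshshuvovviuf.
Attach number dual ve- → veweshshuvovviuf.
Apply vowel deletion: veweshshuvovviuf → veweshshuvovvuf.
Nasal assimilation: no change.

veweshshuvovvuf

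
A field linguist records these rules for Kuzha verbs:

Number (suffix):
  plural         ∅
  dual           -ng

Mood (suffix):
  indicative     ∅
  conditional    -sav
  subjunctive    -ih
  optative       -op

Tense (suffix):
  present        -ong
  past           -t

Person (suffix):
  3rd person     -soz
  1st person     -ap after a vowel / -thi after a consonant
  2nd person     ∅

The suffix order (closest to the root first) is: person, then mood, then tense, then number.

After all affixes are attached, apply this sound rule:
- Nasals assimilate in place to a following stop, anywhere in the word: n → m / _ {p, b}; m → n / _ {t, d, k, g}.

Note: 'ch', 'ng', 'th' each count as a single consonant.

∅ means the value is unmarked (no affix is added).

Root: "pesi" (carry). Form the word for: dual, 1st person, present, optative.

Attach person 1st person -ap (after vowel 'i') → pesiap.
Attach mood optative -op → pesiapop.
Attach tense present -ong → pesiapopong.
Attach number dual -ng → pesiapopongng.
Nasal assimilation: no change.

pesiapopongng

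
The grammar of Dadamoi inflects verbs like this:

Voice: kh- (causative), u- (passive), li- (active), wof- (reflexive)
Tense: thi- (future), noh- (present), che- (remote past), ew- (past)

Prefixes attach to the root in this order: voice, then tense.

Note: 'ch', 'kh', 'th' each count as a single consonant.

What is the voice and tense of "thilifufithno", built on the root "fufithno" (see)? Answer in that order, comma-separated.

Segment: thi-li-fufithno.
voice: li- → active.
tense: thi- → future.

active, future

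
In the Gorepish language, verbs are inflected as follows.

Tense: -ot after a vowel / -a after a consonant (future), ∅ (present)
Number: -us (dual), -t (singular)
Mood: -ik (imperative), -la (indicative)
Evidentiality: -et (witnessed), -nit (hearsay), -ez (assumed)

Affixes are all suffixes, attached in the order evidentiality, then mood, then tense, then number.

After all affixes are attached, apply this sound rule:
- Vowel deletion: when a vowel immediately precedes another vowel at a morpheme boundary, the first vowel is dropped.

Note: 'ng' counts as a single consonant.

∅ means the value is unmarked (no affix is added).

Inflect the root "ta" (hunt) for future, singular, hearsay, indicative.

Attach evidentiality hearsay -nit → tanit.
Attach mood indicative -la → tanitla.
Attach tense future -ot (after vowel 'a') → tanitlaot.
Attach number singular -t → tanitlaott.
Apply vowel deletion: tanitlaott → tanitlott.

tanitlott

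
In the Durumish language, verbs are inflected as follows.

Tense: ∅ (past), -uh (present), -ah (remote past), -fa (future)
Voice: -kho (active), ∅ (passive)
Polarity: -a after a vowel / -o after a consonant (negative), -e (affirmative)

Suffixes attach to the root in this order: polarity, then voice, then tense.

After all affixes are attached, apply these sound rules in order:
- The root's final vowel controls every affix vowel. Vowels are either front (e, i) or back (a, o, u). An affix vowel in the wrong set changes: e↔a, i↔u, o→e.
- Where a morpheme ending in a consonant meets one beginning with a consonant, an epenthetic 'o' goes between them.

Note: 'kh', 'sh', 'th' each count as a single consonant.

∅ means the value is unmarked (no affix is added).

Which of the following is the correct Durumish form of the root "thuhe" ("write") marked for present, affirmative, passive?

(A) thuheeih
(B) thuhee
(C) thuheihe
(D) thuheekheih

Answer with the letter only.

A

Attach polarity affirmative -e → thuhee.
voice = passive: zero marking, form stays thuhee.
Attach tense present -uh → thuheeuh.
Apply vowel harmony: thuheeuh → thuheeih.
Epenthesis: no change.
So the correct form is thuheeih, option (A).
(D) thuheekheih is wrong: it uses active instead of passive for voice.
(B) thuhee is wrong: it uses past instead of present for tense.
(C) thuheihe is wrong: it has the affixes in the wrong order.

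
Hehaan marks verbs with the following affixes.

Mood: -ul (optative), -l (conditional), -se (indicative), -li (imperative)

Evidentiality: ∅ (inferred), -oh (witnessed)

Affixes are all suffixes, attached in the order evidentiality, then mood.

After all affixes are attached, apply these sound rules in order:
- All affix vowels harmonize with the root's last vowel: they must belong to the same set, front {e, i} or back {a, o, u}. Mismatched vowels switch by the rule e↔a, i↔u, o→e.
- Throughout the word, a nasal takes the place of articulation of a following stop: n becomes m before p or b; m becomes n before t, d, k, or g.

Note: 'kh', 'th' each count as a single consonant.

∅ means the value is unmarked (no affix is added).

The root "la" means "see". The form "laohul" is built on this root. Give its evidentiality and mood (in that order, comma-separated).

Segment: la-oh-ul.
evidentiality: -oh → witnessed.
mood: -ul → optative.

witnessed, optative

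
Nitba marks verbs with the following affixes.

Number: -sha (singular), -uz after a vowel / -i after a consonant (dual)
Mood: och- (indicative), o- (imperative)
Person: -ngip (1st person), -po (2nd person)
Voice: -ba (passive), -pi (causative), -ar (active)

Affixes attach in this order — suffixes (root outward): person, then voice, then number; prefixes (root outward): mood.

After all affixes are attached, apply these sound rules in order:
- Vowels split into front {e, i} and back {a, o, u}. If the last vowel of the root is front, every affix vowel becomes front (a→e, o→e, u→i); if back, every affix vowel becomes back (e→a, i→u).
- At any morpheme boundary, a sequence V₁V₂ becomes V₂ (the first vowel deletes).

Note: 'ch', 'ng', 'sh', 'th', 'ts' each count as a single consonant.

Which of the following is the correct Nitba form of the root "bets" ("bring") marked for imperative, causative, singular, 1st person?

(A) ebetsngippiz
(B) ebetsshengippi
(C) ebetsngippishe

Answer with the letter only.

C

Attach mood imperative o- → obets.
Attach person 1st person -ngip → obetsngip.
Attach voice causative -pi → obetsngippi.
Attach number singular -sha → obetsngippisha.
Apply vowel harmony: obetsngippisha → ebetsngippishe.
Vowel deletion: no change.
So the correct form is ebetsngippishe, option (C).
(B) ebetsshengippi is wrong: it has the affixes in the wrong order.
(A) ebetsngippiz is wrong: it uses dual instead of singular for number.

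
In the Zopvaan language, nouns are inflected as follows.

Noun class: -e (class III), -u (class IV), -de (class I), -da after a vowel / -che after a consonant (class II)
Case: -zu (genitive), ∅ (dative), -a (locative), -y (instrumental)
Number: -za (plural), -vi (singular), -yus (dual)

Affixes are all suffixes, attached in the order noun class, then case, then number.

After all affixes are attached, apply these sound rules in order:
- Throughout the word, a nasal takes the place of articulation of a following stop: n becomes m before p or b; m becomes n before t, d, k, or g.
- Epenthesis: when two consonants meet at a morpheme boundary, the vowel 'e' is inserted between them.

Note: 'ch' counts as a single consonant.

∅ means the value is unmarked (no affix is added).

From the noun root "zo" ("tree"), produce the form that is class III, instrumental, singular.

zoeyevi

Attach noun class class III -e → zoe.
Attach case instrumental -y → zoey.
Attach number singular -vi → zoeyvi.
Nasal assimilation: no change.
Apply epenthesis: zoeyvi → zoeyevi.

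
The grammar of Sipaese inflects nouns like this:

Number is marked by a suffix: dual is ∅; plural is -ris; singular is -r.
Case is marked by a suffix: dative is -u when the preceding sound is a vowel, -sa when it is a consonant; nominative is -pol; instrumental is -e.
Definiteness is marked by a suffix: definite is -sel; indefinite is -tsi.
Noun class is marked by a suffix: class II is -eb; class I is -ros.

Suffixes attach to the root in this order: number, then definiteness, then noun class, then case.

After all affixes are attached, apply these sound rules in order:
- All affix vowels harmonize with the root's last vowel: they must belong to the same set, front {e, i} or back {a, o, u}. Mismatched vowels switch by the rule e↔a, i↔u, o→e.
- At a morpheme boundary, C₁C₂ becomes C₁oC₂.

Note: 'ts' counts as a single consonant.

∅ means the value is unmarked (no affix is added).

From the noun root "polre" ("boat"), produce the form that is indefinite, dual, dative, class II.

polretsiebose

number = dual: zero marking, form stays polre.
Attach definiteness indefinite -tsi → polretsi.
Attach noun class class II -eb → polretsieb.
Attach case dative -sa (after consonant 'b') → polretsiebsa.
Apply vowel harmony: polretsiebsa → polretsiebse.
Apply epenthesis: polretsiebse → polretsiebose.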